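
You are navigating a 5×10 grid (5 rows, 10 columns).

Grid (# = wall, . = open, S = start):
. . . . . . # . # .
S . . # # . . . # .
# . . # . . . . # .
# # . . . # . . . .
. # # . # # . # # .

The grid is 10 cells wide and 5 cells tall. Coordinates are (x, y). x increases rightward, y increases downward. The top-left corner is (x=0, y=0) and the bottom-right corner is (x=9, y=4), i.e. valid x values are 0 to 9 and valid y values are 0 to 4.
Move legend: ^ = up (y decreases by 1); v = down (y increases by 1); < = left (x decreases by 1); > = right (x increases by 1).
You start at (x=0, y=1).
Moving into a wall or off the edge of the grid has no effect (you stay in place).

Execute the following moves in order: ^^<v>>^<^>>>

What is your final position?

Answer: Final position: (x=4, y=0)

Derivation:
Start: (x=0, y=1)
  ^ (up): (x=0, y=1) -> (x=0, y=0)
  ^ (up): blocked, stay at (x=0, y=0)
  < (left): blocked, stay at (x=0, y=0)
  v (down): (x=0, y=0) -> (x=0, y=1)
  > (right): (x=0, y=1) -> (x=1, y=1)
  > (right): (x=1, y=1) -> (x=2, y=1)
  ^ (up): (x=2, y=1) -> (x=2, y=0)
  < (left): (x=2, y=0) -> (x=1, y=0)
  ^ (up): blocked, stay at (x=1, y=0)
  > (right): (x=1, y=0) -> (x=2, y=0)
  > (right): (x=2, y=0) -> (x=3, y=0)
  > (right): (x=3, y=0) -> (x=4, y=0)
Final: (x=4, y=0)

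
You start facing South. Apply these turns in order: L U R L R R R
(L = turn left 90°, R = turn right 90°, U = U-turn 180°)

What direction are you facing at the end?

Start: South
  L (left (90° counter-clockwise)) -> East
  U (U-turn (180°)) -> West
  R (right (90° clockwise)) -> North
  L (left (90° counter-clockwise)) -> West
  R (right (90° clockwise)) -> North
  R (right (90° clockwise)) -> East
  R (right (90° clockwise)) -> South
Final: South

Answer: Final heading: South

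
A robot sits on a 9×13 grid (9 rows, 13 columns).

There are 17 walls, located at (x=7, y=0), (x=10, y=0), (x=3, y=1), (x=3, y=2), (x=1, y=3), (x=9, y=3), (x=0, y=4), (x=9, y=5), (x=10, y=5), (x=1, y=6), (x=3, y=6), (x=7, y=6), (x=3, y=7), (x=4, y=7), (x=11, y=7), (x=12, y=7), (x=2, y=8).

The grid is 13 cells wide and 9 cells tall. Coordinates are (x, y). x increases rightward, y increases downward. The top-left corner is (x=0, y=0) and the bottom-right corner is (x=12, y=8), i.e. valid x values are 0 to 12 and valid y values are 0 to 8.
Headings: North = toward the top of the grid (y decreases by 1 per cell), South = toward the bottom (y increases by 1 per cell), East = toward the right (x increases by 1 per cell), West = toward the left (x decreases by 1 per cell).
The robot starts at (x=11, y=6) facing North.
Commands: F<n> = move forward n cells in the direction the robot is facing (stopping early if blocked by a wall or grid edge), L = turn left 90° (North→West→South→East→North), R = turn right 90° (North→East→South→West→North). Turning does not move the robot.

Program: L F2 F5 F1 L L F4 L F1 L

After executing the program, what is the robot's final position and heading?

Start: (x=11, y=6), facing North
  L: turn left, now facing West
  F2: move forward 2, now at (x=9, y=6)
  F5: move forward 1/5 (blocked), now at (x=8, y=6)
  F1: move forward 0/1 (blocked), now at (x=8, y=6)
  L: turn left, now facing South
  L: turn left, now facing East
  F4: move forward 4, now at (x=12, y=6)
  L: turn left, now facing North
  F1: move forward 1, now at (x=12, y=5)
  L: turn left, now facing West
Final: (x=12, y=5), facing West

Answer: Final position: (x=12, y=5), facing West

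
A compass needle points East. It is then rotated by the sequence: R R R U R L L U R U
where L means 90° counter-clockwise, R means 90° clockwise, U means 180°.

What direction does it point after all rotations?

Start: East
  R (right (90° clockwise)) -> South
  R (right (90° clockwise)) -> West
  R (right (90° clockwise)) -> North
  U (U-turn (180°)) -> South
  R (right (90° clockwise)) -> West
  L (left (90° counter-clockwise)) -> South
  L (left (90° counter-clockwise)) -> East
  U (U-turn (180°)) -> West
  R (right (90° clockwise)) -> North
  U (U-turn (180°)) -> South
Final: South

Answer: Final heading: South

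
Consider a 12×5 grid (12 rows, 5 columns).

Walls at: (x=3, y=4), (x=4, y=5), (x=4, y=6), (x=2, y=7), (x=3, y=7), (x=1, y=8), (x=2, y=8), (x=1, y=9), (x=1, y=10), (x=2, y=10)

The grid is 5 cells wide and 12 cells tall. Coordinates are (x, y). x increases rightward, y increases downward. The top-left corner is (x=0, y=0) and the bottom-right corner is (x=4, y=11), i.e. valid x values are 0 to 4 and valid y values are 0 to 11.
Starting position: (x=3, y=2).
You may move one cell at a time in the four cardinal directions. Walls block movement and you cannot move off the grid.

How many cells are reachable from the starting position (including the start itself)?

BFS flood-fill from (x=3, y=2):
  Distance 0: (x=3, y=2)
  Distance 1: (x=3, y=1), (x=2, y=2), (x=4, y=2), (x=3, y=3)
  Distance 2: (x=3, y=0), (x=2, y=1), (x=4, y=1), (x=1, y=2), (x=2, y=3), (x=4, y=3)
  Distance 3: (x=2, y=0), (x=4, y=0), (x=1, y=1), (x=0, y=2), (x=1, y=3), (x=2, y=4), (x=4, y=4)
  Distance 4: (x=1, y=0), (x=0, y=1), (x=0, y=3), (x=1, y=4), (x=2, y=5)
  Distance 5: (x=0, y=0), (x=0, y=4), (x=1, y=5), (x=3, y=5), (x=2, y=6)
  Distance 6: (x=0, y=5), (x=1, y=6), (x=3, y=6)
  Distance 7: (x=0, y=6), (x=1, y=7)
  Distance 8: (x=0, y=7)
  Distance 9: (x=0, y=8)
  Distance 10: (x=0, y=9)
  Distance 11: (x=0, y=10)
  Distance 12: (x=0, y=11)
  Distance 13: (x=1, y=11)
  Distance 14: (x=2, y=11)
  Distance 15: (x=3, y=11)
  Distance 16: (x=3, y=10), (x=4, y=11)
  Distance 17: (x=3, y=9), (x=4, y=10)
  Distance 18: (x=3, y=8), (x=2, y=9), (x=4, y=9)
  Distance 19: (x=4, y=8)
  Distance 20: (x=4, y=7)
Total reachable: 50 (grid has 50 open cells total)

Answer: Reachable cells: 50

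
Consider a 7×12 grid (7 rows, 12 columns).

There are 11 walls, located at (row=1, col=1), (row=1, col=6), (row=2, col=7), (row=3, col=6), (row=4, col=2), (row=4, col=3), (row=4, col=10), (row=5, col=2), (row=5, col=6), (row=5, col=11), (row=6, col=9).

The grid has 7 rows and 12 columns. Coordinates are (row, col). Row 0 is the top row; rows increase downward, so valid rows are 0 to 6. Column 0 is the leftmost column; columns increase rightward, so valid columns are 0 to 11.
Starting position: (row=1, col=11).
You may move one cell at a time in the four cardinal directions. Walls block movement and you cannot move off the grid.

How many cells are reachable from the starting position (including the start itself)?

BFS flood-fill from (row=1, col=11):
  Distance 0: (row=1, col=11)
  Distance 1: (row=0, col=11), (row=1, col=10), (row=2, col=11)
  Distance 2: (row=0, col=10), (row=1, col=9), (row=2, col=10), (row=3, col=11)
  Distance 3: (row=0, col=9), (row=1, col=8), (row=2, col=9), (row=3, col=10), (row=4, col=11)
  Distance 4: (row=0, col=8), (row=1, col=7), (row=2, col=8), (row=3, col=9)
  Distance 5: (row=0, col=7), (row=3, col=8), (row=4, col=9)
  Distance 6: (row=0, col=6), (row=3, col=7), (row=4, col=8), (row=5, col=9)
  Distance 7: (row=0, col=5), (row=4, col=7), (row=5, col=8), (row=5, col=10)
  Distance 8: (row=0, col=4), (row=1, col=5), (row=4, col=6), (row=5, col=7), (row=6, col=8), (row=6, col=10)
  Distance 9: (row=0, col=3), (row=1, col=4), (row=2, col=5), (row=4, col=5), (row=6, col=7), (row=6, col=11)
  Distance 10: (row=0, col=2), (row=1, col=3), (row=2, col=4), (row=2, col=6), (row=3, col=5), (row=4, col=4), (row=5, col=5), (row=6, col=6)
  Distance 11: (row=0, col=1), (row=1, col=2), (row=2, col=3), (row=3, col=4), (row=5, col=4), (row=6, col=5)
  Distance 12: (row=0, col=0), (row=2, col=2), (row=3, col=3), (row=5, col=3), (row=6, col=4)
  Distance 13: (row=1, col=0), (row=2, col=1), (row=3, col=2), (row=6, col=3)
  Distance 14: (row=2, col=0), (row=3, col=1), (row=6, col=2)
  Distance 15: (row=3, col=0), (row=4, col=1), (row=6, col=1)
  Distance 16: (row=4, col=0), (row=5, col=1), (row=6, col=0)
  Distance 17: (row=5, col=0)
Total reachable: 73 (grid has 73 open cells total)

Answer: Reachable cells: 73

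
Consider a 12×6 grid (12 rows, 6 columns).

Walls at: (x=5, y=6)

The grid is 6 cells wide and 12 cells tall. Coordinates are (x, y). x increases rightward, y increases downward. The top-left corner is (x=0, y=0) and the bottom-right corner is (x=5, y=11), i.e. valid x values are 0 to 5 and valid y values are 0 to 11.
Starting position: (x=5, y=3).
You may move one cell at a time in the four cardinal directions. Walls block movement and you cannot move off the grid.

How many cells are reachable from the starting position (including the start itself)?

BFS flood-fill from (x=5, y=3):
  Distance 0: (x=5, y=3)
  Distance 1: (x=5, y=2), (x=4, y=3), (x=5, y=4)
  Distance 2: (x=5, y=1), (x=4, y=2), (x=3, y=3), (x=4, y=4), (x=5, y=5)
  Distance 3: (x=5, y=0), (x=4, y=1), (x=3, y=2), (x=2, y=3), (x=3, y=4), (x=4, y=5)
  Distance 4: (x=4, y=0), (x=3, y=1), (x=2, y=2), (x=1, y=3), (x=2, y=4), (x=3, y=5), (x=4, y=6)
  Distance 5: (x=3, y=0), (x=2, y=1), (x=1, y=2), (x=0, y=3), (x=1, y=4), (x=2, y=5), (x=3, y=6), (x=4, y=7)
  Distance 6: (x=2, y=0), (x=1, y=1), (x=0, y=2), (x=0, y=4), (x=1, y=5), (x=2, y=6), (x=3, y=7), (x=5, y=7), (x=4, y=8)
  Distance 7: (x=1, y=0), (x=0, y=1), (x=0, y=5), (x=1, y=6), (x=2, y=7), (x=3, y=8), (x=5, y=8), (x=4, y=9)
  Distance 8: (x=0, y=0), (x=0, y=6), (x=1, y=7), (x=2, y=8), (x=3, y=9), (x=5, y=9), (x=4, y=10)
  Distance 9: (x=0, y=7), (x=1, y=8), (x=2, y=9), (x=3, y=10), (x=5, y=10), (x=4, y=11)
  Distance 10: (x=0, y=8), (x=1, y=9), (x=2, y=10), (x=3, y=11), (x=5, y=11)
  Distance 11: (x=0, y=9), (x=1, y=10), (x=2, y=11)
  Distance 12: (x=0, y=10), (x=1, y=11)
  Distance 13: (x=0, y=11)
Total reachable: 71 (grid has 71 open cells total)

Answer: Reachable cells: 71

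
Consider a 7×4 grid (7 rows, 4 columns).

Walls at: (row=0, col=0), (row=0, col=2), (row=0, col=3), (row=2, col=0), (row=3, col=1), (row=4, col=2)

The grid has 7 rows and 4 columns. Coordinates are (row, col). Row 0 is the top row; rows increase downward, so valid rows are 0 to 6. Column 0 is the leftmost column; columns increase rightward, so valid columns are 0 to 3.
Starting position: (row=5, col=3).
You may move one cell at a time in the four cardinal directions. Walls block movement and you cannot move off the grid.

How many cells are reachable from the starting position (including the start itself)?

Answer: Reachable cells: 22

Derivation:
BFS flood-fill from (row=5, col=3):
  Distance 0: (row=5, col=3)
  Distance 1: (row=4, col=3), (row=5, col=2), (row=6, col=3)
  Distance 2: (row=3, col=3), (row=5, col=1), (row=6, col=2)
  Distance 3: (row=2, col=3), (row=3, col=2), (row=4, col=1), (row=5, col=0), (row=6, col=1)
  Distance 4: (row=1, col=3), (row=2, col=2), (row=4, col=0), (row=6, col=0)
  Distance 5: (row=1, col=2), (row=2, col=1), (row=3, col=0)
  Distance 6: (row=1, col=1)
  Distance 7: (row=0, col=1), (row=1, col=0)
Total reachable: 22 (grid has 22 open cells total)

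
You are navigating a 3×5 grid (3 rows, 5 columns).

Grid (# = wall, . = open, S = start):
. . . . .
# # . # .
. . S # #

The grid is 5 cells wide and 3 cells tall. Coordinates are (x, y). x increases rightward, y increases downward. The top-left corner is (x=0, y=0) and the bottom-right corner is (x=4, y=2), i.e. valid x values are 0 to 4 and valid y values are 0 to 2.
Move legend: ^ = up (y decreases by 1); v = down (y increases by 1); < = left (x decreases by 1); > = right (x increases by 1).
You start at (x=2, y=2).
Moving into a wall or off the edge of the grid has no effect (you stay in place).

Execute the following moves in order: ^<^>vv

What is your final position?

Start: (x=2, y=2)
  ^ (up): (x=2, y=2) -> (x=2, y=1)
  < (left): blocked, stay at (x=2, y=1)
  ^ (up): (x=2, y=1) -> (x=2, y=0)
  > (right): (x=2, y=0) -> (x=3, y=0)
  v (down): blocked, stay at (x=3, y=0)
  v (down): blocked, stay at (x=3, y=0)
Final: (x=3, y=0)

Answer: Final position: (x=3, y=0)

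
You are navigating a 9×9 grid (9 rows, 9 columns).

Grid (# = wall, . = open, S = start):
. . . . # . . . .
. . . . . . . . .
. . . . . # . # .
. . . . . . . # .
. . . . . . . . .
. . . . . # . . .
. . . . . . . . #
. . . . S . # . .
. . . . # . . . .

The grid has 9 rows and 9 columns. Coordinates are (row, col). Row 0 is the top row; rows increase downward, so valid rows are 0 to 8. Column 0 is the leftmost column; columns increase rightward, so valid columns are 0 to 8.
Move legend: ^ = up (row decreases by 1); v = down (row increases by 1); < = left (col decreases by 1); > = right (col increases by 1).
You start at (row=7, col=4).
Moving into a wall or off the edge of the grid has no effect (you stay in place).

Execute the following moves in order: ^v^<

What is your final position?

Answer: Final position: (row=6, col=3)

Derivation:
Start: (row=7, col=4)
  ^ (up): (row=7, col=4) -> (row=6, col=4)
  v (down): (row=6, col=4) -> (row=7, col=4)
  ^ (up): (row=7, col=4) -> (row=6, col=4)
  < (left): (row=6, col=4) -> (row=6, col=3)
Final: (row=6, col=3)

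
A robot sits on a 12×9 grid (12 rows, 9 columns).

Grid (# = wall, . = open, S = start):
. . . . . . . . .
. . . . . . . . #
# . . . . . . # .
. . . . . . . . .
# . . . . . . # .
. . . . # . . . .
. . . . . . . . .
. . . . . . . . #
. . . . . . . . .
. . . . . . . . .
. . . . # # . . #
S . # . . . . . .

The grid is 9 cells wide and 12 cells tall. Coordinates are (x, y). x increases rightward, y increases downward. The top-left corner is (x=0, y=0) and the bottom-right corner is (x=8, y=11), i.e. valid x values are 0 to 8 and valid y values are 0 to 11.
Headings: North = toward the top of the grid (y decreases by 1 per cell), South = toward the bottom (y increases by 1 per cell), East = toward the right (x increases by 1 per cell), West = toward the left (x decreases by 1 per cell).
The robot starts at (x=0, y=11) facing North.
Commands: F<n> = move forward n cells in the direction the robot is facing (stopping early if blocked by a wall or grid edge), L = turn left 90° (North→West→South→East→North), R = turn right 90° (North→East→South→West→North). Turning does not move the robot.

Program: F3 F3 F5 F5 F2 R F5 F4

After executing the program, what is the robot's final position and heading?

Start: (x=0, y=11), facing North
  F3: move forward 3, now at (x=0, y=8)
  F3: move forward 3, now at (x=0, y=5)
  F5: move forward 0/5 (blocked), now at (x=0, y=5)
  F5: move forward 0/5 (blocked), now at (x=0, y=5)
  F2: move forward 0/2 (blocked), now at (x=0, y=5)
  R: turn right, now facing East
  F5: move forward 3/5 (blocked), now at (x=3, y=5)
  F4: move forward 0/4 (blocked), now at (x=3, y=5)
Final: (x=3, y=5), facing East

Answer: Final position: (x=3, y=5), facing East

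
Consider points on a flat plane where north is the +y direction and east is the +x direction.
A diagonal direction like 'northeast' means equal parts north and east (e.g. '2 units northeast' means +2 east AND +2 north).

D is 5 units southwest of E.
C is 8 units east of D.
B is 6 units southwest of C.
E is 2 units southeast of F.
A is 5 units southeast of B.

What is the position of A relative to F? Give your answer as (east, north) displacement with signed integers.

Place F at the origin (east=0, north=0).
  E is 2 units southeast of F: delta (east=+2, north=-2); E at (east=2, north=-2).
  D is 5 units southwest of E: delta (east=-5, north=-5); D at (east=-3, north=-7).
  C is 8 units east of D: delta (east=+8, north=+0); C at (east=5, north=-7).
  B is 6 units southwest of C: delta (east=-6, north=-6); B at (east=-1, north=-13).
  A is 5 units southeast of B: delta (east=+5, north=-5); A at (east=4, north=-18).
Therefore A relative to F: (east=4, north=-18).

Answer: A is at (east=4, north=-18) relative to F.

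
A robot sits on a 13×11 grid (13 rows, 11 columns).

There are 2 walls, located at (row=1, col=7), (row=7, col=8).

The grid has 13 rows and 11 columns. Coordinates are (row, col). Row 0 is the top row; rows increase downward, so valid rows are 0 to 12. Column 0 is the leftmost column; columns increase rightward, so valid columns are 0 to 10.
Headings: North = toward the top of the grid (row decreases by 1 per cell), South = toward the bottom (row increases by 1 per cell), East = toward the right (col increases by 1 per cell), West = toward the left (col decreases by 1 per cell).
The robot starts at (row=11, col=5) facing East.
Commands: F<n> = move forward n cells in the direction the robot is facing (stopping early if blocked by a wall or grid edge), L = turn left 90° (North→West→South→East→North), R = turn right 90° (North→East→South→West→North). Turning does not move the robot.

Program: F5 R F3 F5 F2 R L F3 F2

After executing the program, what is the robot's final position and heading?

Start: (row=11, col=5), facing East
  F5: move forward 5, now at (row=11, col=10)
  R: turn right, now facing South
  F3: move forward 1/3 (blocked), now at (row=12, col=10)
  F5: move forward 0/5 (blocked), now at (row=12, col=10)
  F2: move forward 0/2 (blocked), now at (row=12, col=10)
  R: turn right, now facing West
  L: turn left, now facing South
  F3: move forward 0/3 (blocked), now at (row=12, col=10)
  F2: move forward 0/2 (blocked), now at (row=12, col=10)
Final: (row=12, col=10), facing South

Answer: Final position: (row=12, col=10), facing South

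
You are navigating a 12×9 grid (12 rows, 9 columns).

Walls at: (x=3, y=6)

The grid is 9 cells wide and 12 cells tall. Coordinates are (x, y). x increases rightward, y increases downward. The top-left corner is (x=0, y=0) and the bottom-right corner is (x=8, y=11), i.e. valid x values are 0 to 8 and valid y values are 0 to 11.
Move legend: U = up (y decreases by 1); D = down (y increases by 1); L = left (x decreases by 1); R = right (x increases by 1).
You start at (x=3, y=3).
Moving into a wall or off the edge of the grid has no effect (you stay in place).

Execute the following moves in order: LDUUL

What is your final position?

Start: (x=3, y=3)
  L (left): (x=3, y=3) -> (x=2, y=3)
  D (down): (x=2, y=3) -> (x=2, y=4)
  U (up): (x=2, y=4) -> (x=2, y=3)
  U (up): (x=2, y=3) -> (x=2, y=2)
  L (left): (x=2, y=2) -> (x=1, y=2)
Final: (x=1, y=2)

Answer: Final position: (x=1, y=2)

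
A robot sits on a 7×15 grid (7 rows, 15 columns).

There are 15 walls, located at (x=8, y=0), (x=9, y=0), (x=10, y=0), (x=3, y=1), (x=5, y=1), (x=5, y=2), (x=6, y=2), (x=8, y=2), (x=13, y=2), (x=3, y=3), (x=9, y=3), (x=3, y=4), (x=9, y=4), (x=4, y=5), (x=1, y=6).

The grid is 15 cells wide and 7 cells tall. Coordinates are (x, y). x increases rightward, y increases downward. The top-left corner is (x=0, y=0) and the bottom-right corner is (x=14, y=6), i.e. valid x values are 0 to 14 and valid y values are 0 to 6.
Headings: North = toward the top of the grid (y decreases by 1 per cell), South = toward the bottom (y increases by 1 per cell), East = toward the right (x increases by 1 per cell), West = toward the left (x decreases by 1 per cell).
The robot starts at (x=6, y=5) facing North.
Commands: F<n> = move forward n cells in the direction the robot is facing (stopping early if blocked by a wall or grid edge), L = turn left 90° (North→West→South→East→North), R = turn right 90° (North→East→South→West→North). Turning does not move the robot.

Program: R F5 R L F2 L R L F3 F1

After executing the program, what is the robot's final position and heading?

Start: (x=6, y=5), facing North
  R: turn right, now facing East
  F5: move forward 5, now at (x=11, y=5)
  R: turn right, now facing South
  L: turn left, now facing East
  F2: move forward 2, now at (x=13, y=5)
  L: turn left, now facing North
  R: turn right, now facing East
  L: turn left, now facing North
  F3: move forward 2/3 (blocked), now at (x=13, y=3)
  F1: move forward 0/1 (blocked), now at (x=13, y=3)
Final: (x=13, y=3), facing North

Answer: Final position: (x=13, y=3), facing North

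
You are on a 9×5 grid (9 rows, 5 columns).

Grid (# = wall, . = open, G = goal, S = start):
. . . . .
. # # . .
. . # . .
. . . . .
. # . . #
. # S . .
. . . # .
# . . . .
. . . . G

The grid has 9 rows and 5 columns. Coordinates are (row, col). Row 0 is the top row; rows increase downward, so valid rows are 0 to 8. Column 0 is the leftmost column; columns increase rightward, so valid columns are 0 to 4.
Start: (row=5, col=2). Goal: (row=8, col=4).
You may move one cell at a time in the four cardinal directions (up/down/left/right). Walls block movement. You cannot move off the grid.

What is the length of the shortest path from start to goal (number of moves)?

Answer: Shortest path length: 5

Derivation:
BFS from (row=5, col=2) until reaching (row=8, col=4):
  Distance 0: (row=5, col=2)
  Distance 1: (row=4, col=2), (row=5, col=3), (row=6, col=2)
  Distance 2: (row=3, col=2), (row=4, col=3), (row=5, col=4), (row=6, col=1), (row=7, col=2)
  Distance 3: (row=3, col=1), (row=3, col=3), (row=6, col=0), (row=6, col=4), (row=7, col=1), (row=7, col=3), (row=8, col=2)
  Distance 4: (row=2, col=1), (row=2, col=3), (row=3, col=0), (row=3, col=4), (row=5, col=0), (row=7, col=4), (row=8, col=1), (row=8, col=3)
  Distance 5: (row=1, col=3), (row=2, col=0), (row=2, col=4), (row=4, col=0), (row=8, col=0), (row=8, col=4)  <- goal reached here
One shortest path (5 moves): (row=5, col=2) -> (row=5, col=3) -> (row=5, col=4) -> (row=6, col=4) -> (row=7, col=4) -> (row=8, col=4)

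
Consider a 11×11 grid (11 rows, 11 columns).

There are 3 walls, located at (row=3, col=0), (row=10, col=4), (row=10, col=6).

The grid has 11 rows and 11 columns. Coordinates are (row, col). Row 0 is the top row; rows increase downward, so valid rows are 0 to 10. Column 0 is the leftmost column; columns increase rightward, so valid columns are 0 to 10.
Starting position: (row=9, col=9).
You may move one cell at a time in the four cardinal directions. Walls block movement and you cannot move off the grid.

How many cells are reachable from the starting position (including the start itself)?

BFS flood-fill from (row=9, col=9):
  Distance 0: (row=9, col=9)
  Distance 1: (row=8, col=9), (row=9, col=8), (row=9, col=10), (row=10, col=9)
  Distance 2: (row=7, col=9), (row=8, col=8), (row=8, col=10), (row=9, col=7), (row=10, col=8), (row=10, col=10)
  Distance 3: (row=6, col=9), (row=7, col=8), (row=7, col=10), (row=8, col=7), (row=9, col=6), (row=10, col=7)
  Distance 4: (row=5, col=9), (row=6, col=8), (row=6, col=10), (row=7, col=7), (row=8, col=6), (row=9, col=5)
  Distance 5: (row=4, col=9), (row=5, col=8), (row=5, col=10), (row=6, col=7), (row=7, col=6), (row=8, col=5), (row=9, col=4), (row=10, col=5)
  Distance 6: (row=3, col=9), (row=4, col=8), (row=4, col=10), (row=5, col=7), (row=6, col=6), (row=7, col=5), (row=8, col=4), (row=9, col=3)
  Distance 7: (row=2, col=9), (row=3, col=8), (row=3, col=10), (row=4, col=7), (row=5, col=6), (row=6, col=5), (row=7, col=4), (row=8, col=3), (row=9, col=2), (row=10, col=3)
  Distance 8: (row=1, col=9), (row=2, col=8), (row=2, col=10), (row=3, col=7), (row=4, col=6), (row=5, col=5), (row=6, col=4), (row=7, col=3), (row=8, col=2), (row=9, col=1), (row=10, col=2)
  Distance 9: (row=0, col=9), (row=1, col=8), (row=1, col=10), (row=2, col=7), (row=3, col=6), (row=4, col=5), (row=5, col=4), (row=6, col=3), (row=7, col=2), (row=8, col=1), (row=9, col=0), (row=10, col=1)
  Distance 10: (row=0, col=8), (row=0, col=10), (row=1, col=7), (row=2, col=6), (row=3, col=5), (row=4, col=4), (row=5, col=3), (row=6, col=2), (row=7, col=1), (row=8, col=0), (row=10, col=0)
  Distance 11: (row=0, col=7), (row=1, col=6), (row=2, col=5), (row=3, col=4), (row=4, col=3), (row=5, col=2), (row=6, col=1), (row=7, col=0)
  Distance 12: (row=0, col=6), (row=1, col=5), (row=2, col=4), (row=3, col=3), (row=4, col=2), (row=5, col=1), (row=6, col=0)
  Distance 13: (row=0, col=5), (row=1, col=4), (row=2, col=3), (row=3, col=2), (row=4, col=1), (row=5, col=0)
  Distance 14: (row=0, col=4), (row=1, col=3), (row=2, col=2), (row=3, col=1), (row=4, col=0)
  Distance 15: (row=0, col=3), (row=1, col=2), (row=2, col=1)
  Distance 16: (row=0, col=2), (row=1, col=1), (row=2, col=0)
  Distance 17: (row=0, col=1), (row=1, col=0)
  Distance 18: (row=0, col=0)
Total reachable: 118 (grid has 118 open cells total)

Answer: Reachable cells: 118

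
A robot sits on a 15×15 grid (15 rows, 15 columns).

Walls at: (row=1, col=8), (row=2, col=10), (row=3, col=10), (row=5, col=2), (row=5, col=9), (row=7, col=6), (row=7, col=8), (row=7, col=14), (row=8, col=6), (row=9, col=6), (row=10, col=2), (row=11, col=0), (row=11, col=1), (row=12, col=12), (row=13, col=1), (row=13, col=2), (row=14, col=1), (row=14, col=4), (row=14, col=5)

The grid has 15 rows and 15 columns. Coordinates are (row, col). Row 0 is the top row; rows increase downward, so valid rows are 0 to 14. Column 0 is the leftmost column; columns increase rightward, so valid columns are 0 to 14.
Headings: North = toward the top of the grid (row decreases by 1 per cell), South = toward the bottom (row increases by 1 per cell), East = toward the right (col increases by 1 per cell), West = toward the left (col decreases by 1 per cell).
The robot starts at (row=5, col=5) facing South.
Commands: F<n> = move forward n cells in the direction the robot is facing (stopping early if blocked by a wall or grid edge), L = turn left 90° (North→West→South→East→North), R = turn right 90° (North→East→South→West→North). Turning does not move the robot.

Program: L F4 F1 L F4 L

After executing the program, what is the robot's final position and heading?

Answer: Final position: (row=2, col=8), facing West

Derivation:
Start: (row=5, col=5), facing South
  L: turn left, now facing East
  F4: move forward 3/4 (blocked), now at (row=5, col=8)
  F1: move forward 0/1 (blocked), now at (row=5, col=8)
  L: turn left, now facing North
  F4: move forward 3/4 (blocked), now at (row=2, col=8)
  L: turn left, now facing West
Final: (row=2, col=8), facing West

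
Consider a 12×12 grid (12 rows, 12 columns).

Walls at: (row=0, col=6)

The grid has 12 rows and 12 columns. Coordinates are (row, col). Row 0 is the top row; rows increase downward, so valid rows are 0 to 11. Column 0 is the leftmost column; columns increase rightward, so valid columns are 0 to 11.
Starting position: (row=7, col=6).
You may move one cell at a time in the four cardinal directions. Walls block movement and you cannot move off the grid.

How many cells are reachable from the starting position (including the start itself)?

BFS flood-fill from (row=7, col=6):
  Distance 0: (row=7, col=6)
  Distance 1: (row=6, col=6), (row=7, col=5), (row=7, col=7), (row=8, col=6)
  Distance 2: (row=5, col=6), (row=6, col=5), (row=6, col=7), (row=7, col=4), (row=7, col=8), (row=8, col=5), (row=8, col=7), (row=9, col=6)
  Distance 3: (row=4, col=6), (row=5, col=5), (row=5, col=7), (row=6, col=4), (row=6, col=8), (row=7, col=3), (row=7, col=9), (row=8, col=4), (row=8, col=8), (row=9, col=5), (row=9, col=7), (row=10, col=6)
  Distance 4: (row=3, col=6), (row=4, col=5), (row=4, col=7), (row=5, col=4), (row=5, col=8), (row=6, col=3), (row=6, col=9), (row=7, col=2), (row=7, col=10), (row=8, col=3), (row=8, col=9), (row=9, col=4), (row=9, col=8), (row=10, col=5), (row=10, col=7), (row=11, col=6)
  Distance 5: (row=2, col=6), (row=3, col=5), (row=3, col=7), (row=4, col=4), (row=4, col=8), (row=5, col=3), (row=5, col=9), (row=6, col=2), (row=6, col=10), (row=7, col=1), (row=7, col=11), (row=8, col=2), (row=8, col=10), (row=9, col=3), (row=9, col=9), (row=10, col=4), (row=10, col=8), (row=11, col=5), (row=11, col=7)
  Distance 6: (row=1, col=6), (row=2, col=5), (row=2, col=7), (row=3, col=4), (row=3, col=8), (row=4, col=3), (row=4, col=9), (row=5, col=2), (row=5, col=10), (row=6, col=1), (row=6, col=11), (row=7, col=0), (row=8, col=1), (row=8, col=11), (row=9, col=2), (row=9, col=10), (row=10, col=3), (row=10, col=9), (row=11, col=4), (row=11, col=8)
  Distance 7: (row=1, col=5), (row=1, col=7), (row=2, col=4), (row=2, col=8), (row=3, col=3), (row=3, col=9), (row=4, col=2), (row=4, col=10), (row=5, col=1), (row=5, col=11), (row=6, col=0), (row=8, col=0), (row=9, col=1), (row=9, col=11), (row=10, col=2), (row=10, col=10), (row=11, col=3), (row=11, col=9)
  Distance 8: (row=0, col=5), (row=0, col=7), (row=1, col=4), (row=1, col=8), (row=2, col=3), (row=2, col=9), (row=3, col=2), (row=3, col=10), (row=4, col=1), (row=4, col=11), (row=5, col=0), (row=9, col=0), (row=10, col=1), (row=10, col=11), (row=11, col=2), (row=11, col=10)
  Distance 9: (row=0, col=4), (row=0, col=8), (row=1, col=3), (row=1, col=9), (row=2, col=2), (row=2, col=10), (row=3, col=1), (row=3, col=11), (row=4, col=0), (row=10, col=0), (row=11, col=1), (row=11, col=11)
  Distance 10: (row=0, col=3), (row=0, col=9), (row=1, col=2), (row=1, col=10), (row=2, col=1), (row=2, col=11), (row=3, col=0), (row=11, col=0)
  Distance 11: (row=0, col=2), (row=0, col=10), (row=1, col=1), (row=1, col=11), (row=2, col=0)
  Distance 12: (row=0, col=1), (row=0, col=11), (row=1, col=0)
  Distance 13: (row=0, col=0)
Total reachable: 143 (grid has 143 open cells total)

Answer: Reachable cells: 143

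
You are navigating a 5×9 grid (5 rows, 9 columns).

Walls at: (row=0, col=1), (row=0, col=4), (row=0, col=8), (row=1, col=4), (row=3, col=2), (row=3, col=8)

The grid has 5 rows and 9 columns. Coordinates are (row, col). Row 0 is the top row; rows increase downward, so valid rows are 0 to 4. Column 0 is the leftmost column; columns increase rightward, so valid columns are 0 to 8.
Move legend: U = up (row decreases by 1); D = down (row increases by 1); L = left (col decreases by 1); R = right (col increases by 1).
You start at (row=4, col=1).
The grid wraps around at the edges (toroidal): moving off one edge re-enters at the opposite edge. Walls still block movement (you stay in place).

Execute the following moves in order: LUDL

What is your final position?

Start: (row=4, col=1)
  L (left): (row=4, col=1) -> (row=4, col=0)
  U (up): (row=4, col=0) -> (row=3, col=0)
  D (down): (row=3, col=0) -> (row=4, col=0)
  L (left): (row=4, col=0) -> (row=4, col=8)
Final: (row=4, col=8)

Answer: Final position: (row=4, col=8)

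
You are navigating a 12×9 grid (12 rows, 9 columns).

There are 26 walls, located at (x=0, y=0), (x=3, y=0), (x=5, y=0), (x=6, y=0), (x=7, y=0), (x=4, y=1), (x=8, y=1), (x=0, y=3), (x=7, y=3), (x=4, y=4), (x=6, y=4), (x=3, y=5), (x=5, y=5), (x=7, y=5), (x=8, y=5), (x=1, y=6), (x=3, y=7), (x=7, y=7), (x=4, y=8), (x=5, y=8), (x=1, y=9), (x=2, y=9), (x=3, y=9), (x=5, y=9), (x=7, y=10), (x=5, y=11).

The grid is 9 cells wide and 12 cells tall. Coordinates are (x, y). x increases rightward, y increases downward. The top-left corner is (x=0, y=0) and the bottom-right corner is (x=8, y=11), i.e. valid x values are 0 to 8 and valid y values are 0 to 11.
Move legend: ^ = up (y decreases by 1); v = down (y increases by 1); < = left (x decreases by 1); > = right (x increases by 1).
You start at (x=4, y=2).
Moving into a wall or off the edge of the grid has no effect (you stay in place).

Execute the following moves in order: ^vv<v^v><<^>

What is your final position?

Answer: Final position: (x=2, y=3)

Derivation:
Start: (x=4, y=2)
  ^ (up): blocked, stay at (x=4, y=2)
  v (down): (x=4, y=2) -> (x=4, y=3)
  v (down): blocked, stay at (x=4, y=3)
  < (left): (x=4, y=3) -> (x=3, y=3)
  v (down): (x=3, y=3) -> (x=3, y=4)
  ^ (up): (x=3, y=4) -> (x=3, y=3)
  v (down): (x=3, y=3) -> (x=3, y=4)
  > (right): blocked, stay at (x=3, y=4)
  < (left): (x=3, y=4) -> (x=2, y=4)
  < (left): (x=2, y=4) -> (x=1, y=4)
  ^ (up): (x=1, y=4) -> (x=1, y=3)
  > (right): (x=1, y=3) -> (x=2, y=3)
Final: (x=2, y=3)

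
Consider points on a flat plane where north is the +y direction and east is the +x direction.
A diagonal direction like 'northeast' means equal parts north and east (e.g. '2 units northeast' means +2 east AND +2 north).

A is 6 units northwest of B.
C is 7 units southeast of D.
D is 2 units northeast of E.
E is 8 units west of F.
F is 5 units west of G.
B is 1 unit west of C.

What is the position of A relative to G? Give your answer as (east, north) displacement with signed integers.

Place G at the origin (east=0, north=0).
  F is 5 units west of G: delta (east=-5, north=+0); F at (east=-5, north=0).
  E is 8 units west of F: delta (east=-8, north=+0); E at (east=-13, north=0).
  D is 2 units northeast of E: delta (east=+2, north=+2); D at (east=-11, north=2).
  C is 7 units southeast of D: delta (east=+7, north=-7); C at (east=-4, north=-5).
  B is 1 unit west of C: delta (east=-1, north=+0); B at (east=-5, north=-5).
  A is 6 units northwest of B: delta (east=-6, north=+6); A at (east=-11, north=1).
Therefore A relative to G: (east=-11, north=1).

Answer: A is at (east=-11, north=1) relative to G.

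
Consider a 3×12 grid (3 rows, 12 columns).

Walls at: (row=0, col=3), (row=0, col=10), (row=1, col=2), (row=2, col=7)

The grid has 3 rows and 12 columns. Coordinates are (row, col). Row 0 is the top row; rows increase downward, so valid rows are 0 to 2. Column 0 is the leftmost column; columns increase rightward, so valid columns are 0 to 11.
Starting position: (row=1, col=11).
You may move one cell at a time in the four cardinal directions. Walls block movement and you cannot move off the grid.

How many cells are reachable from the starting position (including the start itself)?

Answer: Reachable cells: 32

Derivation:
BFS flood-fill from (row=1, col=11):
  Distance 0: (row=1, col=11)
  Distance 1: (row=0, col=11), (row=1, col=10), (row=2, col=11)
  Distance 2: (row=1, col=9), (row=2, col=10)
  Distance 3: (row=0, col=9), (row=1, col=8), (row=2, col=9)
  Distance 4: (row=0, col=8), (row=1, col=7), (row=2, col=8)
  Distance 5: (row=0, col=7), (row=1, col=6)
  Distance 6: (row=0, col=6), (row=1, col=5), (row=2, col=6)
  Distance 7: (row=0, col=5), (row=1, col=4), (row=2, col=5)
  Distance 8: (row=0, col=4), (row=1, col=3), (row=2, col=4)
  Distance 9: (row=2, col=3)
  Distance 10: (row=2, col=2)
  Distance 11: (row=2, col=1)
  Distance 12: (row=1, col=1), (row=2, col=0)
  Distance 13: (row=0, col=1), (row=1, col=0)
  Distance 14: (row=0, col=0), (row=0, col=2)
Total reachable: 32 (grid has 32 open cells total)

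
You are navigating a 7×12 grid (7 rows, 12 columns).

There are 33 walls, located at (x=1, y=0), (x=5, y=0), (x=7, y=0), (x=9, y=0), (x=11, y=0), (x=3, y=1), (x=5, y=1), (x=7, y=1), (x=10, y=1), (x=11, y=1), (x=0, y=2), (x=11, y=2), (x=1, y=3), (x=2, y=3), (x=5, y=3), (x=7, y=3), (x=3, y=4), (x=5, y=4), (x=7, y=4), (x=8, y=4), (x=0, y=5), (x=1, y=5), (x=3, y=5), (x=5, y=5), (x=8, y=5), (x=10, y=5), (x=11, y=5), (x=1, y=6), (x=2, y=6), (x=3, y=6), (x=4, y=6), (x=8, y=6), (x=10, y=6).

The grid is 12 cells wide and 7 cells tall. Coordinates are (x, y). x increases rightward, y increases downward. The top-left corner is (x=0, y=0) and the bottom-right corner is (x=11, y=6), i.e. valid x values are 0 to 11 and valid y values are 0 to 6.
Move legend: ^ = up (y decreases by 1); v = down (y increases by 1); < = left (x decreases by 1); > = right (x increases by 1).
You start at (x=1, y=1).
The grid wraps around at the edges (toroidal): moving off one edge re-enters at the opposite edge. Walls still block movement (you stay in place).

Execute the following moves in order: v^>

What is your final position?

Start: (x=1, y=1)
  v (down): (x=1, y=1) -> (x=1, y=2)
  ^ (up): (x=1, y=2) -> (x=1, y=1)
  > (right): (x=1, y=1) -> (x=2, y=1)
Final: (x=2, y=1)

Answer: Final position: (x=2, y=1)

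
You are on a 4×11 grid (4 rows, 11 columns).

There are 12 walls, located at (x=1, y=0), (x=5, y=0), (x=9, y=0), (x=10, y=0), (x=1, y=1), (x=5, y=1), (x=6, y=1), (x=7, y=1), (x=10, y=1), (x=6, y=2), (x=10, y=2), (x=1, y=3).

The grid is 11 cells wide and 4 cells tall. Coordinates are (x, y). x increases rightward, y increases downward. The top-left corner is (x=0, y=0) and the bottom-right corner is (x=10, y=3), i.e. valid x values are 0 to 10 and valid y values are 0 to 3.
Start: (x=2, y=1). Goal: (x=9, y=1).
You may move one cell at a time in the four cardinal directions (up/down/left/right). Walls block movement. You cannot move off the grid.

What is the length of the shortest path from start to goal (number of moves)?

BFS from (x=2, y=1) until reaching (x=9, y=1):
  Distance 0: (x=2, y=1)
  Distance 1: (x=2, y=0), (x=3, y=1), (x=2, y=2)
  Distance 2: (x=3, y=0), (x=4, y=1), (x=1, y=2), (x=3, y=2), (x=2, y=3)
  Distance 3: (x=4, y=0), (x=0, y=2), (x=4, y=2), (x=3, y=3)
  Distance 4: (x=0, y=1), (x=5, y=2), (x=0, y=3), (x=4, y=3)
  Distance 5: (x=0, y=0), (x=5, y=3)
  Distance 6: (x=6, y=3)
  Distance 7: (x=7, y=3)
  Distance 8: (x=7, y=2), (x=8, y=3)
  Distance 9: (x=8, y=2), (x=9, y=3)
  Distance 10: (x=8, y=1), (x=9, y=2), (x=10, y=3)
  Distance 11: (x=8, y=0), (x=9, y=1)  <- goal reached here
One shortest path (11 moves): (x=2, y=1) -> (x=3, y=1) -> (x=4, y=1) -> (x=4, y=2) -> (x=5, y=2) -> (x=5, y=3) -> (x=6, y=3) -> (x=7, y=3) -> (x=8, y=3) -> (x=9, y=3) -> (x=9, y=2) -> (x=9, y=1)

Answer: Shortest path length: 11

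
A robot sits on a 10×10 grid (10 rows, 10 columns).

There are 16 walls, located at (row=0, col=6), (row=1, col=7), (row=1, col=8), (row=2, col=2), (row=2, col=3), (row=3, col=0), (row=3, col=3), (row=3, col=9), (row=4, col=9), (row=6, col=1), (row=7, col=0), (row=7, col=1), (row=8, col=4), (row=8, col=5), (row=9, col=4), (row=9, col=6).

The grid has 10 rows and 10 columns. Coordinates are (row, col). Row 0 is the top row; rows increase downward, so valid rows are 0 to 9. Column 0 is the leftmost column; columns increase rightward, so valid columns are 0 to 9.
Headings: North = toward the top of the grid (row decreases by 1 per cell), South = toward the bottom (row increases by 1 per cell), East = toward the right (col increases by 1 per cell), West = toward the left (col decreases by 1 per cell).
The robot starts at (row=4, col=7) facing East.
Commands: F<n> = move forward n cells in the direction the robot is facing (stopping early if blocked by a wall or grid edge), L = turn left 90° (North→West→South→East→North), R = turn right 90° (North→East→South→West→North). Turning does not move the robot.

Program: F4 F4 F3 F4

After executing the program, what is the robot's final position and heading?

Start: (row=4, col=7), facing East
  F4: move forward 1/4 (blocked), now at (row=4, col=8)
  F4: move forward 0/4 (blocked), now at (row=4, col=8)
  F3: move forward 0/3 (blocked), now at (row=4, col=8)
  F4: move forward 0/4 (blocked), now at (row=4, col=8)
Final: (row=4, col=8), facing East

Answer: Final position: (row=4, col=8), facing East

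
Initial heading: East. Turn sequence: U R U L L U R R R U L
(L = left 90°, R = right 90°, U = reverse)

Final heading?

Start: East
  U (U-turn (180°)) -> West
  R (right (90° clockwise)) -> North
  U (U-turn (180°)) -> South
  L (left (90° counter-clockwise)) -> East
  L (left (90° counter-clockwise)) -> North
  U (U-turn (180°)) -> South
  R (right (90° clockwise)) -> West
  R (right (90° clockwise)) -> North
  R (right (90° clockwise)) -> East
  U (U-turn (180°)) -> West
  L (left (90° counter-clockwise)) -> South
Final: South

Answer: Final heading: South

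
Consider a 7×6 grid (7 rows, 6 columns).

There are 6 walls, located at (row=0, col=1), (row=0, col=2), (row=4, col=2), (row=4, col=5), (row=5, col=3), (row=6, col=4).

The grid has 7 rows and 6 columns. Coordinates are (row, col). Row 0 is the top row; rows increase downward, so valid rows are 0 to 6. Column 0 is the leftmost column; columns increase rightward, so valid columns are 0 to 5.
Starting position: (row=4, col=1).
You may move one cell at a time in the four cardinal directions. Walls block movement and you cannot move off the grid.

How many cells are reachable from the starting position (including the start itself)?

Answer: Reachable cells: 36

Derivation:
BFS flood-fill from (row=4, col=1):
  Distance 0: (row=4, col=1)
  Distance 1: (row=3, col=1), (row=4, col=0), (row=5, col=1)
  Distance 2: (row=2, col=1), (row=3, col=0), (row=3, col=2), (row=5, col=0), (row=5, col=2), (row=6, col=1)
  Distance 3: (row=1, col=1), (row=2, col=0), (row=2, col=2), (row=3, col=3), (row=6, col=0), (row=6, col=2)
  Distance 4: (row=1, col=0), (row=1, col=2), (row=2, col=3), (row=3, col=4), (row=4, col=3), (row=6, col=3)
  Distance 5: (row=0, col=0), (row=1, col=3), (row=2, col=4), (row=3, col=5), (row=4, col=4)
  Distance 6: (row=0, col=3), (row=1, col=4), (row=2, col=5), (row=5, col=4)
  Distance 7: (row=0, col=4), (row=1, col=5), (row=5, col=5)
  Distance 8: (row=0, col=5), (row=6, col=5)
Total reachable: 36 (grid has 36 open cells total)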